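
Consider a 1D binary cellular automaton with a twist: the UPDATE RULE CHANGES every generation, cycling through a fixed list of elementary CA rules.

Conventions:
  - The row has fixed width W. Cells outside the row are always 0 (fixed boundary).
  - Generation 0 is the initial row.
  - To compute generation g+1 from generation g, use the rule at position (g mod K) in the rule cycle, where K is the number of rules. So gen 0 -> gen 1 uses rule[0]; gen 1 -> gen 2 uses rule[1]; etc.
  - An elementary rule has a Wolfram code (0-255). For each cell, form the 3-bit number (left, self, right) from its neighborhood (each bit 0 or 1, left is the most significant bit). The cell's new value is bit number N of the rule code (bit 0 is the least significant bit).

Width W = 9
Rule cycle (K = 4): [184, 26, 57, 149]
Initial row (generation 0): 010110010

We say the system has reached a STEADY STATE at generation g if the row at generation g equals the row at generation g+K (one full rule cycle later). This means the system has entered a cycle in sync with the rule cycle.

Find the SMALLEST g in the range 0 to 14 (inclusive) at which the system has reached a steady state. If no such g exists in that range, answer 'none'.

Answer: 9

Derivation:
Gen 0: 010110010
Gen 1 (rule 184): 001101001
Gen 2 (rule 26): 011000110
Gen 3 (rule 57): 010110101
Gen 4 (rule 149): 010000101
Gen 5 (rule 184): 001000010
Gen 6 (rule 26): 010100101
Gen 7 (rule 57): 001010010
Gen 8 (rule 149): 101011011
Gen 9 (rule 184): 010110110
Gen 10 (rule 26): 100100101
Gen 11 (rule 57): 010010010
Gen 12 (rule 149): 011011011
Gen 13 (rule 184): 010110110
Gen 14 (rule 26): 100100101
Gen 15 (rule 57): 010010010
Gen 16 (rule 149): 011011011
Gen 17 (rule 184): 010110110
Gen 18 (rule 26): 100100101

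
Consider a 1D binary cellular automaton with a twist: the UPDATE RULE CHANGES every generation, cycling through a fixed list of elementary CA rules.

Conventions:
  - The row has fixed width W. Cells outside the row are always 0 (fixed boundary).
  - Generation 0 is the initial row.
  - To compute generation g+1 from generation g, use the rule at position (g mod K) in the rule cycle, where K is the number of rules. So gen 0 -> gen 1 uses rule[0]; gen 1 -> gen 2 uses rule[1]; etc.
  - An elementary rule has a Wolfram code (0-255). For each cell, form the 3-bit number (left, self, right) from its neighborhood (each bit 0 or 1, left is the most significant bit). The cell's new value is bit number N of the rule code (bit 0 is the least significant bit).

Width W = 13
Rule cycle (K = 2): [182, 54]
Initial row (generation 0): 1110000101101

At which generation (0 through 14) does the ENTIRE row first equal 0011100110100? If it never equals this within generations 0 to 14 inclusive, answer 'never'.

Answer: never

Derivation:
Gen 0: 1110000101101
Gen 1 (rule 182): 0101001110011
Gen 2 (rule 54): 1111110001100
Gen 3 (rule 182): 0111101010010
Gen 4 (rule 54): 1000011111111
Gen 5 (rule 182): 1100101111110
Gen 6 (rule 54): 0011110000001
Gen 7 (rule 182): 0101101000011
Gen 8 (rule 54): 1110011100100
Gen 9 (rule 182): 0101101011110
Gen 10 (rule 54): 1110011100001
Gen 11 (rule 182): 0101101010011
Gen 12 (rule 54): 1110011111100
Gen 13 (rule 182): 0101101111010
Gen 14 (rule 54): 1110010000111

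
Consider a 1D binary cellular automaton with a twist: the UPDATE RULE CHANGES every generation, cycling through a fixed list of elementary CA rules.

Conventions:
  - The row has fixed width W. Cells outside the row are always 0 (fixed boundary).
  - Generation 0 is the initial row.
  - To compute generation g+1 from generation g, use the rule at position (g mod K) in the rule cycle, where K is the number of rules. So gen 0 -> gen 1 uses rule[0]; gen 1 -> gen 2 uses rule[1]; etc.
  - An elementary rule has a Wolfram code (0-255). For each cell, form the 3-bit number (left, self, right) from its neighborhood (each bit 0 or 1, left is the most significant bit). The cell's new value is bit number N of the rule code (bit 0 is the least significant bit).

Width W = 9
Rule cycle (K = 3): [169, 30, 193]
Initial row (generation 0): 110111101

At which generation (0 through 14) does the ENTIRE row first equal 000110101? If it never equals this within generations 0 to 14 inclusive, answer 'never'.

Answer: never

Derivation:
Gen 0: 110111101
Gen 1 (rule 169): 101111010
Gen 2 (rule 30): 101000011
Gen 3 (rule 193): 000011001
Gen 4 (rule 169): 111010000
Gen 5 (rule 30): 100011000
Gen 6 (rule 193): 001001011
Gen 7 (rule 169): 100000110
Gen 8 (rule 30): 110001101
Gen 9 (rule 193): 010100100
Gen 10 (rule 169): 001000001
Gen 11 (rule 30): 011100011
Gen 12 (rule 193): 001101001
Gen 13 (rule 169): 101010000
Gen 14 (rule 30): 101011000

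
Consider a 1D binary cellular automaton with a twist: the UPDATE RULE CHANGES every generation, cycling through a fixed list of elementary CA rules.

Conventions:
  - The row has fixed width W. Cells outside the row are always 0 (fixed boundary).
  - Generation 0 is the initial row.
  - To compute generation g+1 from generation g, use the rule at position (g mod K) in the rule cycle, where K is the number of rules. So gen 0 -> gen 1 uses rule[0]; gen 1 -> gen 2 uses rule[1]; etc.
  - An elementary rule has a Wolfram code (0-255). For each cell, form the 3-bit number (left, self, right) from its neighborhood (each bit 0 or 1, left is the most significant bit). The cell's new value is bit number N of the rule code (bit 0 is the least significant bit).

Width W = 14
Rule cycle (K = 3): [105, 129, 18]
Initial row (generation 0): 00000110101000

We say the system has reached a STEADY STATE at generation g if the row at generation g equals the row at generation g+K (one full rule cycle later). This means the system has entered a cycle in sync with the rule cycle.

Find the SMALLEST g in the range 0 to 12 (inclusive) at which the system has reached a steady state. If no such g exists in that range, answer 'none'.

Answer: none

Derivation:
Gen 0: 00000110101000
Gen 1 (rule 105): 11110111010011
Gen 2 (rule 129): 01100010000000
Gen 3 (rule 18): 10010101000000
Gen 4 (rule 105): 00001010011111
Gen 5 (rule 129): 11100000001110
Gen 6 (rule 18): 00010000010001
Gen 7 (rule 105): 11000111000100
Gen 8 (rule 129): 00010010010001
Gen 9 (rule 18): 00101101101010
Gen 10 (rule 105): 10011111110100
Gen 11 (rule 129): 00001111100001
Gen 12 (rule 18): 00010000010010
Gen 13 (rule 105): 11000111000000
Gen 14 (rule 129): 00010010011111
Gen 15 (rule 18): 00101101100000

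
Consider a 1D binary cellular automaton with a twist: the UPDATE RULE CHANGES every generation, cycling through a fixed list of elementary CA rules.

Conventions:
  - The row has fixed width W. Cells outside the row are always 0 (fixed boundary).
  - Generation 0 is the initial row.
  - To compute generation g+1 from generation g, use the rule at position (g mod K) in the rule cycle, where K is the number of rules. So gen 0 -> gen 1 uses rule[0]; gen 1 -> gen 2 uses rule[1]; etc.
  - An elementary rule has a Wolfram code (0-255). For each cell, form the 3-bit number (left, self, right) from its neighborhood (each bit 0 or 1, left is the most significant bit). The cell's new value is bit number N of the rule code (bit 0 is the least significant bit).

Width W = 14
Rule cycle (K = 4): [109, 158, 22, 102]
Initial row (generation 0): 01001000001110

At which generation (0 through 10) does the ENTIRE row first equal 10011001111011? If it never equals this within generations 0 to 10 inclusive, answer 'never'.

Gen 0: 01001000001110
Gen 1 (rule 109): 01001011101010
Gen 2 (rule 158): 11111011001011
Gen 3 (rule 22): 00000000111000
Gen 4 (rule 102): 00000001001000
Gen 5 (rule 109): 11111101001011
Gen 6 (rule 158): 11111001111010
Gen 7 (rule 22): 00000110000011
Gen 8 (rule 102): 00001010000101
Gen 9 (rule 109): 11101110110111
Gen 10 (rule 158): 11001100100110

Answer: never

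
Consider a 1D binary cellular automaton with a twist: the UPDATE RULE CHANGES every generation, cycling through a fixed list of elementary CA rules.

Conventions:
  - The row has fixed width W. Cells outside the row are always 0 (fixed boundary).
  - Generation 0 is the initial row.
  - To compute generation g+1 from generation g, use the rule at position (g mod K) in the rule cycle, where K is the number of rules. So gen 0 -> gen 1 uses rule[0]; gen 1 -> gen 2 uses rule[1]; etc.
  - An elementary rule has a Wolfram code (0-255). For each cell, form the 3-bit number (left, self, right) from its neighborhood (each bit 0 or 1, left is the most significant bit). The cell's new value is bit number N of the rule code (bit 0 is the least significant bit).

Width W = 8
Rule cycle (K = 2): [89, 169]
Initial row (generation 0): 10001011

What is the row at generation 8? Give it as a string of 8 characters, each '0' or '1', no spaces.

Answer: 11000010

Derivation:
Gen 0: 10001011
Gen 1 (rule 89): 01100011
Gen 2 (rule 169): 01001010
Gen 3 (rule 89): 00100001
Gen 4 (rule 169): 10001100
Gen 5 (rule 89): 01101111
Gen 6 (rule 169): 01011110
Gen 7 (rule 89): 00010011
Gen 8 (rule 169): 11000010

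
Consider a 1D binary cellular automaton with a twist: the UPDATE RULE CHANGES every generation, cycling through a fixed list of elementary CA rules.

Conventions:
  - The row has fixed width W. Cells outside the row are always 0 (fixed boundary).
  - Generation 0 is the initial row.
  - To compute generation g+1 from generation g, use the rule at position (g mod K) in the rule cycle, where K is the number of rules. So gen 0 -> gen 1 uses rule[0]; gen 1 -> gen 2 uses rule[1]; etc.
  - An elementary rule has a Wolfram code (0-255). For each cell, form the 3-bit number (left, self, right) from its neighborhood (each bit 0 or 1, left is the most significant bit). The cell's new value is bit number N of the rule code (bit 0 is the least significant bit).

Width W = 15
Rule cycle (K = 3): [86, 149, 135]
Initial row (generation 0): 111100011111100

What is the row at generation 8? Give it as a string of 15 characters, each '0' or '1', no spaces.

Answer: 001100110010101

Derivation:
Gen 0: 111100011111100
Gen 1 (rule 86): 000110100000110
Gen 2 (rule 149): 110000111110001
Gen 3 (rule 135): 000111011100111
Gen 4 (rule 86): 001001000111001
Gen 5 (rule 149): 101101110010101
Gen 6 (rule 135): 100000100110101
Gen 7 (rule 86): 110001111010101
Gen 8 (rule 149): 001100110010101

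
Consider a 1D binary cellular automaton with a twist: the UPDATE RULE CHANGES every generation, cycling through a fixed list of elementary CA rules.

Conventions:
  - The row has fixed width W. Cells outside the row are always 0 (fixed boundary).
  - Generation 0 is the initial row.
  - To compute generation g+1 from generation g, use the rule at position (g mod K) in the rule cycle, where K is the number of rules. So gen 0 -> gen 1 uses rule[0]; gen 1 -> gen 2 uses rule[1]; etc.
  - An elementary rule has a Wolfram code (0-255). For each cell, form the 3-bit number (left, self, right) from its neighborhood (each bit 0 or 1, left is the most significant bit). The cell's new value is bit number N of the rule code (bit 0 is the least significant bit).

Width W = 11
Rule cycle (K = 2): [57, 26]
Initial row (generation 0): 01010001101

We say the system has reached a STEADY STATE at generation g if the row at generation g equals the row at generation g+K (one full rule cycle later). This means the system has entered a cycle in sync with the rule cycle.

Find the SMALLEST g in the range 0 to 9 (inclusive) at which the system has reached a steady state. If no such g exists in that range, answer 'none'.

Gen 0: 01010001101
Gen 1 (rule 57): 00101101010
Gen 2 (rule 26): 01001000001
Gen 3 (rule 57): 00100111100
Gen 4 (rule 26): 01011100010
Gen 5 (rule 57): 00110011001
Gen 6 (rule 26): 01101110110
Gen 7 (rule 57): 01011001101
Gen 8 (rule 26): 10010111000
Gen 9 (rule 57): 01001100111
Gen 10 (rule 26): 10111011100
Gen 11 (rule 57): 01100110011

Answer: none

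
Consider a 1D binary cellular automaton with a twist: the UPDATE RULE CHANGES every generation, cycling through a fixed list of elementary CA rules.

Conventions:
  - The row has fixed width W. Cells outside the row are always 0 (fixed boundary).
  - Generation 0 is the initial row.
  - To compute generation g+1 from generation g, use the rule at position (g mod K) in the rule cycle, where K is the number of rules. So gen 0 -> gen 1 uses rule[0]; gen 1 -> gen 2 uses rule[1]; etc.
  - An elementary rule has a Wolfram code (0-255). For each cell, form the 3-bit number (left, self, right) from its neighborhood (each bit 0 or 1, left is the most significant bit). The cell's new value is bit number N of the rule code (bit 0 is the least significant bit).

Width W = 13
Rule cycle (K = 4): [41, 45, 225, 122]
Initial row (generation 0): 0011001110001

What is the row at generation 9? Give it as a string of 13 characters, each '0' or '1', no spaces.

Gen 0: 0011001110001
Gen 1 (rule 41): 1010001000100
Gen 2 (rule 45): 1110101010101
Gen 3 (rule 225): 0111010101010
Gen 4 (rule 122): 1101101010101
Gen 5 (rule 41): 1011010101010
Gen 6 (rule 45): 1110111111110
Gen 7 (rule 225): 0111011111110
Gen 8 (rule 122): 1101110000011
Gen 9 (rule 41): 1011000111010

Answer: 1011000111010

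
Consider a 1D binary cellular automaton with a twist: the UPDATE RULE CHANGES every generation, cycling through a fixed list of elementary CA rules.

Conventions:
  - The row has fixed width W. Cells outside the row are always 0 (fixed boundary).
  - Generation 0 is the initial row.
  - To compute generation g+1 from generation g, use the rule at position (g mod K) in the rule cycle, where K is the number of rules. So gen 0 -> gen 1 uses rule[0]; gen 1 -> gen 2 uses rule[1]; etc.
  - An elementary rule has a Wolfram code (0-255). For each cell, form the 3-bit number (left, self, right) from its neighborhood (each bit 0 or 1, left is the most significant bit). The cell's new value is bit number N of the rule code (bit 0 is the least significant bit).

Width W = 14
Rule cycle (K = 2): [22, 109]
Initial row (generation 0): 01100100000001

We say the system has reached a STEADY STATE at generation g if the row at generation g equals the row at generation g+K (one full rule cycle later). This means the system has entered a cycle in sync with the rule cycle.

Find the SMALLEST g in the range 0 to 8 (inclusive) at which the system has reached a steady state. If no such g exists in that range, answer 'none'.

Answer: 7

Derivation:
Gen 0: 01100100000001
Gen 1 (rule 22): 10011110000011
Gen 2 (rule 109): 10010010111011
Gen 3 (rule 22): 11111110000000
Gen 4 (rule 109): 10000010111111
Gen 5 (rule 22): 11000110000000
Gen 6 (rule 109): 11010110111111
Gen 7 (rule 22): 00010000000000
Gen 8 (rule 109): 11010111111111
Gen 9 (rule 22): 00010000000000
Gen 10 (rule 109): 11010111111111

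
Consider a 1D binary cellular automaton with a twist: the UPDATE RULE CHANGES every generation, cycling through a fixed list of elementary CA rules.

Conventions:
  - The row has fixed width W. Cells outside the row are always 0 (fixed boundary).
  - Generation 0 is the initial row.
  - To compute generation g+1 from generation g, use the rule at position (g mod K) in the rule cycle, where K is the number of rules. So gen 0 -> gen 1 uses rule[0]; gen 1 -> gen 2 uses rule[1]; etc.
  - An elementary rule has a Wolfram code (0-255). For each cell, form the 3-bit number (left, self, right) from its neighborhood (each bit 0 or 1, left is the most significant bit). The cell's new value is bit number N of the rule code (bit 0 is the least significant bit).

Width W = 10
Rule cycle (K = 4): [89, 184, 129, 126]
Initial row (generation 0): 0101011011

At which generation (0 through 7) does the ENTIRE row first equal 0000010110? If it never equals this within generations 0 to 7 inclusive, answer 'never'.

Gen 0: 0101011011
Gen 1 (rule 89): 0000011011
Gen 2 (rule 184): 0000010110
Gen 3 (rule 129): 1111000000
Gen 4 (rule 126): 1001100000
Gen 5 (rule 89): 0101111111
Gen 6 (rule 184): 0011111110
Gen 7 (rule 129): 1001111100

Answer: 2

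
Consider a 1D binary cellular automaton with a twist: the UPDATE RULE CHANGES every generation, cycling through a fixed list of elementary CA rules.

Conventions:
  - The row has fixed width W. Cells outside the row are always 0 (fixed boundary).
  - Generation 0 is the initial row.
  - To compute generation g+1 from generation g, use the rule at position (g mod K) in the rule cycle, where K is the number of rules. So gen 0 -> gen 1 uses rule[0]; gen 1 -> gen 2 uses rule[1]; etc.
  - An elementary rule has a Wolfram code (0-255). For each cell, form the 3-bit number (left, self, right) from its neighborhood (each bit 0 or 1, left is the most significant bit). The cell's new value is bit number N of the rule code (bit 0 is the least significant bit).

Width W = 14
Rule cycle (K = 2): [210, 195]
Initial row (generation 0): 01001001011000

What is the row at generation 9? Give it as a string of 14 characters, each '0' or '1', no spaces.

Gen 0: 01001001011000
Gen 1 (rule 210): 10110110001100
Gen 2 (rule 195): 00010010110101
Gen 3 (rule 210): 00101100010000
Gen 4 (rule 195): 11000101100111
Gen 5 (rule 210): 01101000111011
Gen 6 (rule 195): 10100011011001
Gen 7 (rule 210): 00010101001110
Gen 8 (rule 195): 11100000010110
Gen 9 (rule 210): 01110000100011

Answer: 01110000100011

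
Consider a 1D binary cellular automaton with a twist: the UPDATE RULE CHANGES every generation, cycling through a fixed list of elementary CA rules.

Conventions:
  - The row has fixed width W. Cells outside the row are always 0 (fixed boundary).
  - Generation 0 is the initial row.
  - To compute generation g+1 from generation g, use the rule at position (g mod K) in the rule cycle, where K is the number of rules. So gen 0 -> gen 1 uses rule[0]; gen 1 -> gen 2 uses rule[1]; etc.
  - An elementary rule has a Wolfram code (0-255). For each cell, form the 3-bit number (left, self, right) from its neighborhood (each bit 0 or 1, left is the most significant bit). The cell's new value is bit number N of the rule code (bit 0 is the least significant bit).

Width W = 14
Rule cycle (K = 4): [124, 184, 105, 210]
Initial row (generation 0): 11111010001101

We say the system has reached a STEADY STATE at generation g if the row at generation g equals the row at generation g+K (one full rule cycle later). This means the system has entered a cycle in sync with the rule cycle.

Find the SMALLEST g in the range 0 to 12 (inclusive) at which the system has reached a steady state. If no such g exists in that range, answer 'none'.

Gen 0: 11111010001101
Gen 1 (rule 124): 10001111001111
Gen 2 (rule 184): 01001110101110
Gen 3 (rule 105): 00001011011010
Gen 4 (rule 210): 00010001001001
Gen 5 (rule 124): 00011001101101
Gen 6 (rule 184): 00010101011010
Gen 7 (rule 105): 11001010111100
Gen 8 (rule 210): 01110000011110
Gen 9 (rule 124): 01011000010011
Gen 10 (rule 184): 00110100001010
Gen 11 (rule 105): 10111001100100
Gen 12 (rule 210): 00011110111010
Gen 13 (rule 124): 00010011101111
Gen 14 (rule 184): 00001011011110
Gen 15 (rule 105): 11100111110010
Gen 16 (rule 210): 01111011111101

Answer: none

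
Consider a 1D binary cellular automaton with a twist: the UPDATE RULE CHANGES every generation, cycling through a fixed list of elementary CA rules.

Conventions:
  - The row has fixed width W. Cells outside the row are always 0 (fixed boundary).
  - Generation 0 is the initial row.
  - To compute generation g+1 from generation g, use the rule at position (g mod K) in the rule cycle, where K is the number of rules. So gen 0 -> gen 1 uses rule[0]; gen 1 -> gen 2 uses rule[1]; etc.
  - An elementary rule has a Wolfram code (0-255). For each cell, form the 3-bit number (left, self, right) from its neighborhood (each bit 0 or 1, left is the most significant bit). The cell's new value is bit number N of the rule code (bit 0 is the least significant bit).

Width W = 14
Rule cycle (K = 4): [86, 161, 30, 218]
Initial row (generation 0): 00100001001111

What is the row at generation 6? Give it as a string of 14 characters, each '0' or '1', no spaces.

Answer: 11111100011100

Derivation:
Gen 0: 00100001001111
Gen 1 (rule 86): 01110011110001
Gen 2 (rule 161): 00100001100100
Gen 3 (rule 30): 01110011011110
Gen 4 (rule 218): 11111111011111
Gen 5 (rule 86): 00000001000001
Gen 6 (rule 161): 11111100011100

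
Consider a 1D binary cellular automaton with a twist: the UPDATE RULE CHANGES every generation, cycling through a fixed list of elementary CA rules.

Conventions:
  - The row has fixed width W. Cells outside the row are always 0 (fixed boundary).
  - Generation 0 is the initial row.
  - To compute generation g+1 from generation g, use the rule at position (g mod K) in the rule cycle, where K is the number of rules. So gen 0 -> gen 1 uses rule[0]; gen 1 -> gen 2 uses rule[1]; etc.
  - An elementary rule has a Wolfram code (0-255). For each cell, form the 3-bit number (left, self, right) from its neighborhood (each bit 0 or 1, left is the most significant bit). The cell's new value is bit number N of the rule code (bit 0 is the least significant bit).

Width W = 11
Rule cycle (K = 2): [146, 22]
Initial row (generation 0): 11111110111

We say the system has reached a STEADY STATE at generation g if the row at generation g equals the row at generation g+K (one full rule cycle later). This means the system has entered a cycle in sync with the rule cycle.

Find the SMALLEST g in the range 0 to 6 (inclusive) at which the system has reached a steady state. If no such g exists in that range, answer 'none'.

Answer: 3

Derivation:
Gen 0: 11111110111
Gen 1 (rule 146): 01111100010
Gen 2 (rule 22): 10000010111
Gen 3 (rule 146): 01000100010
Gen 4 (rule 22): 11101110111
Gen 5 (rule 146): 01000100010
Gen 6 (rule 22): 11101110111
Gen 7 (rule 146): 01000100010
Gen 8 (rule 22): 11101110111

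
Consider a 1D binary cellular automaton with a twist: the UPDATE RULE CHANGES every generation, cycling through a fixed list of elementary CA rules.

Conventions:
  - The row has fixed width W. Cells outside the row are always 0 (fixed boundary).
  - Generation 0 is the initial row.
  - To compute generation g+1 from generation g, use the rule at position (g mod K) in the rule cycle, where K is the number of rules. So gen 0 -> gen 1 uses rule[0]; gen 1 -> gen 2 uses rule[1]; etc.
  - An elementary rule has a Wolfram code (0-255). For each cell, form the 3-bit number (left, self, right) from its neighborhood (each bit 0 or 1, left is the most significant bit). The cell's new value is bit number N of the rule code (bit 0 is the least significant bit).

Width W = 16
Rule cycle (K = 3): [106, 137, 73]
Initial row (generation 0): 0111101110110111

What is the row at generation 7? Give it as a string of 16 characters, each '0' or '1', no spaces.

Gen 0: 0111101110110111
Gen 1 (rule 106): 1100111011111101
Gen 2 (rule 137): 1000110011111000
Gen 3 (rule 73): 0010110010001011
Gen 4 (rule 106): 0101110100010111
Gen 5 (rule 137): 0001100001000110
Gen 6 (rule 73): 1101101100010110
Gen 7 (rule 106): 1111111100101110

Answer: 1111111100101110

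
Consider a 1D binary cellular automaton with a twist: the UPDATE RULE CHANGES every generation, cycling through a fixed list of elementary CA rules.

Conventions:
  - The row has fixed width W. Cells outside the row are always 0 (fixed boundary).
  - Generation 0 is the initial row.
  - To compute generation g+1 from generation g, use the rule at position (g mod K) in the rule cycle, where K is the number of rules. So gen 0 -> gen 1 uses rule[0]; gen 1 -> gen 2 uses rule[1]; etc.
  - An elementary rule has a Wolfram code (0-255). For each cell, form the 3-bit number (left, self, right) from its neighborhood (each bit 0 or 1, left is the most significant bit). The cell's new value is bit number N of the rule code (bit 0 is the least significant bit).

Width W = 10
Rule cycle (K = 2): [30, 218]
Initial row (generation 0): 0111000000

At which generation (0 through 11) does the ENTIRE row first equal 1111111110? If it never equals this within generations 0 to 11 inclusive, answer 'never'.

Answer: 10

Derivation:
Gen 0: 0111000000
Gen 1 (rule 30): 1100100000
Gen 2 (rule 218): 1111010000
Gen 3 (rule 30): 1000011000
Gen 4 (rule 218): 0100111100
Gen 5 (rule 30): 1111100010
Gen 6 (rule 218): 1111110101
Gen 7 (rule 30): 1000000101
Gen 8 (rule 218): 0100001000
Gen 9 (rule 30): 1110011100
Gen 10 (rule 218): 1111111110
Gen 11 (rule 30): 1000000001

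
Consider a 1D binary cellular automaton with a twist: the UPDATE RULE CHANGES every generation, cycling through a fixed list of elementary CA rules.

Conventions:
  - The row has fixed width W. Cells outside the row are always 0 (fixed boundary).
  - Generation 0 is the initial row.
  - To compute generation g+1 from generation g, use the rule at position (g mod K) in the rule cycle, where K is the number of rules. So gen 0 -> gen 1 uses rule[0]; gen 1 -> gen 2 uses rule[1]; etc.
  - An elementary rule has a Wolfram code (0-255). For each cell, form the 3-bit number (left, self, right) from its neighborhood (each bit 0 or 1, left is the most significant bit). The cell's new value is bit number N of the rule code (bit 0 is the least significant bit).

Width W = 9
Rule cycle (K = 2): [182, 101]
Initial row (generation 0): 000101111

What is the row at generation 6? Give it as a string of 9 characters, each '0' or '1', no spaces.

Answer: 111110001

Derivation:
Gen 0: 000101111
Gen 1 (rule 182): 001110110
Gen 2 (rule 101): 100011010
Gen 3 (rule 182): 110100111
Gen 4 (rule 101): 011100001
Gen 5 (rule 182): 101010011
Gen 6 (rule 101): 111110001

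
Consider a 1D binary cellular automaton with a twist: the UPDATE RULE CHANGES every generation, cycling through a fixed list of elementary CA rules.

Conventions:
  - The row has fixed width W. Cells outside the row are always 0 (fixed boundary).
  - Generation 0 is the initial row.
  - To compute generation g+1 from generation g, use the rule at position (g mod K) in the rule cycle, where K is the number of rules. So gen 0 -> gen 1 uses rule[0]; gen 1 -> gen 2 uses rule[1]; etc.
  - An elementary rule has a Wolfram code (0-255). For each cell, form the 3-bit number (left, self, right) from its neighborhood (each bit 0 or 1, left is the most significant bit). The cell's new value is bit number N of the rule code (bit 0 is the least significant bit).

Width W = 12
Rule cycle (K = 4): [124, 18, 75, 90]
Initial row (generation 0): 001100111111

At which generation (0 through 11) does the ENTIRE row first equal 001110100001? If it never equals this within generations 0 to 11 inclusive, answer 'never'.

Gen 0: 001100111111
Gen 1 (rule 124): 001110100001
Gen 2 (rule 18): 010000010010
Gen 3 (rule 75): 100111100100
Gen 4 (rule 90): 011100111010
Gen 5 (rule 124): 010110101111
Gen 6 (rule 18): 100000000000
Gen 7 (rule 75): 001111111111
Gen 8 (rule 90): 011000000001
Gen 9 (rule 124): 011100000001
Gen 10 (rule 18): 100010000010
Gen 11 (rule 75): 001100111100

Answer: 1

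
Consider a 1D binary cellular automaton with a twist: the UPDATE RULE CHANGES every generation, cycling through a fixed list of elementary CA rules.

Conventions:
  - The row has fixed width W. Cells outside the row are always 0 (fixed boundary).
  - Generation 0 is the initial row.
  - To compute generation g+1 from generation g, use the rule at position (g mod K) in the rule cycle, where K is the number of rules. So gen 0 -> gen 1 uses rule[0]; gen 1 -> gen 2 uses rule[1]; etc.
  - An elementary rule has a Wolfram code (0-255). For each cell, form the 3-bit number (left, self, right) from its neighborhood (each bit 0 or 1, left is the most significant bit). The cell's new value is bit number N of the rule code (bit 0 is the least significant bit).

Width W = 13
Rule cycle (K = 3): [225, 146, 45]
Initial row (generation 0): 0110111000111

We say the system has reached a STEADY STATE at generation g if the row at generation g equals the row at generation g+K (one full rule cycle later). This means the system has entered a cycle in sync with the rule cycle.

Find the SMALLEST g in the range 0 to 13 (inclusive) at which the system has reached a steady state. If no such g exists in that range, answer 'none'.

Gen 0: 0110111000111
Gen 1 (rule 225): 0011011010011
Gen 2 (rule 146): 0100000001100
Gen 3 (rule 45): 0101111101001
Gen 4 (rule 225): 0010111110000
Gen 5 (rule 146): 0100011101000
Gen 6 (rule 45): 0101010011011
Gen 7 (rule 225): 0010100001101
Gen 8 (rule 146): 0100010010000
Gen 9 (rule 45): 0101010010111
Gen 10 (rule 225): 0010100001011
Gen 11 (rule 146): 0100010010000
Gen 12 (rule 45): 0101010010111
Gen 13 (rule 225): 0010100001011
Gen 14 (rule 146): 0100010010000
Gen 15 (rule 45): 0101010010111
Gen 16 (rule 225): 0010100001011

Answer: 8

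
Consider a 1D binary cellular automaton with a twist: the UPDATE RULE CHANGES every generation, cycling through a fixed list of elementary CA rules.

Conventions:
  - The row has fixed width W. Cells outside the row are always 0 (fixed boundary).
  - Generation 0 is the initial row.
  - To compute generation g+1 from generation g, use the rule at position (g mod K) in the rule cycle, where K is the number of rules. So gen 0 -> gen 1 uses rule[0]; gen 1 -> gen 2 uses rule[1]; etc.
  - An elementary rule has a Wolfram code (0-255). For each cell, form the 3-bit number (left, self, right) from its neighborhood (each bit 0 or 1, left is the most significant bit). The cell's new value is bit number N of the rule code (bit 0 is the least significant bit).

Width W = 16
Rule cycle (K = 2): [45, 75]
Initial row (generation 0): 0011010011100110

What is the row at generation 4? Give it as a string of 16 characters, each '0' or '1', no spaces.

Gen 0: 0011010011100110
Gen 1 (rule 45): 1010110010000100
Gen 2 (rule 75): 0000110100111001
Gen 3 (rule 45): 1110101100100001
Gen 4 (rule 75): 1010001101001110

Answer: 1010001101001110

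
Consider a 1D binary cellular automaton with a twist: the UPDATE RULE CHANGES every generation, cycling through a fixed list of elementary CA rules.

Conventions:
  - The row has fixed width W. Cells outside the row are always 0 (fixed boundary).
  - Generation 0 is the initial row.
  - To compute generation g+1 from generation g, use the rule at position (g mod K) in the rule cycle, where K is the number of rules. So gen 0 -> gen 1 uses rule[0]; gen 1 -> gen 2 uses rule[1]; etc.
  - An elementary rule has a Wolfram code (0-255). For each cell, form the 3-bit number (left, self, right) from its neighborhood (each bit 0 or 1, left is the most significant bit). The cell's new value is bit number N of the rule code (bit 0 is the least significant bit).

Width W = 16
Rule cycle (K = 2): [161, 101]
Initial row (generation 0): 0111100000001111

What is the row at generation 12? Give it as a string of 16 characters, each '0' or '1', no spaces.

Answer: 1000001011111010

Derivation:
Gen 0: 0111100000001111
Gen 1 (rule 161): 0011001111100110
Gen 2 (rule 101): 1001000000100010
Gen 3 (rule 161): 0000011110001000
Gen 4 (rule 101): 1111000010101011
Gen 5 (rule 161): 0110011001010100
Gen 6 (rule 101): 0010001001111101
Gen 7 (rule 161): 1000100000111010
Gen 8 (rule 101): 1010101110001110
Gen 9 (rule 161): 0101010100100100
Gen 10 (rule 101): 0111111100100101
Gen 11 (rule 161): 0011111000000010
Gen 12 (rule 101): 1000001011111010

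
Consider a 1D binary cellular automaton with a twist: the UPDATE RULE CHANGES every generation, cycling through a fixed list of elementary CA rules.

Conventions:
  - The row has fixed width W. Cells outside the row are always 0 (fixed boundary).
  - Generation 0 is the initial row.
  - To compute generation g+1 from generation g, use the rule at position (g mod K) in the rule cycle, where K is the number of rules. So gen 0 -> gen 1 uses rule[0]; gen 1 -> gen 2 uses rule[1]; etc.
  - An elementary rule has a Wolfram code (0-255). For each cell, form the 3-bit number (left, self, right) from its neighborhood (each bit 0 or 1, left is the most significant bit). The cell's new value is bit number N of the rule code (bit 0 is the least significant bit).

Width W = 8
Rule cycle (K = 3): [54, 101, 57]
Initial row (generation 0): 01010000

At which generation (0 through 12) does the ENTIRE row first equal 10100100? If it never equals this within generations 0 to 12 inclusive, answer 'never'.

Answer: 6

Derivation:
Gen 0: 01010000
Gen 1 (rule 54): 11111000
Gen 2 (rule 101): 00001011
Gen 3 (rule 57): 11100110
Gen 4 (rule 54): 00011001
Gen 5 (rule 101): 11001001
Gen 6 (rule 57): 10100100
Gen 7 (rule 54): 11111110
Gen 8 (rule 101): 00000010
Gen 9 (rule 57): 11111001
Gen 10 (rule 54): 00000111
Gen 11 (rule 101): 11110001
Gen 12 (rule 57): 10001100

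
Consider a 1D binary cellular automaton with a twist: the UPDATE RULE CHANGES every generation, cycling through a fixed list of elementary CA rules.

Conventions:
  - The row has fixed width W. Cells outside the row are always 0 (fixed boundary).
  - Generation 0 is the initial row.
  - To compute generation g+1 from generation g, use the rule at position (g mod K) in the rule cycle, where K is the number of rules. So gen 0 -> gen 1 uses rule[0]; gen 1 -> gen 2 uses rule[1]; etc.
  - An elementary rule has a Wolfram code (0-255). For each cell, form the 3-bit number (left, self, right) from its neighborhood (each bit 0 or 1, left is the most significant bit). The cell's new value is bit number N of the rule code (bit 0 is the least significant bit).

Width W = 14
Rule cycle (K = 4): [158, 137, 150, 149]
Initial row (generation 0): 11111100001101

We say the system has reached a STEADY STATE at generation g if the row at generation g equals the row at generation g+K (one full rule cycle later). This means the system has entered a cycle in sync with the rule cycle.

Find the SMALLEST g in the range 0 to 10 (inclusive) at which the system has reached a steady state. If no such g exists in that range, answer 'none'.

Gen 0: 11111100001101
Gen 1 (rule 158): 11111010011001
Gen 2 (rule 137): 11110000010000
Gen 3 (rule 150): 01101000111000
Gen 4 (rule 149): 00001110010111
Gen 5 (rule 158): 00011101110110
Gen 6 (rule 137): 11011001100100
Gen 7 (rule 150): 00000110011110
Gen 8 (rule 149): 11110001001101
Gen 9 (rule 158): 11101011111001
Gen 10 (rule 137): 11000011110000
Gen 11 (rule 150): 00100101101000
Gen 12 (rule 149): 10110100001111
Gen 13 (rule 158): 10100110011110
Gen 14 (rule 137): 00000100011100

Answer: none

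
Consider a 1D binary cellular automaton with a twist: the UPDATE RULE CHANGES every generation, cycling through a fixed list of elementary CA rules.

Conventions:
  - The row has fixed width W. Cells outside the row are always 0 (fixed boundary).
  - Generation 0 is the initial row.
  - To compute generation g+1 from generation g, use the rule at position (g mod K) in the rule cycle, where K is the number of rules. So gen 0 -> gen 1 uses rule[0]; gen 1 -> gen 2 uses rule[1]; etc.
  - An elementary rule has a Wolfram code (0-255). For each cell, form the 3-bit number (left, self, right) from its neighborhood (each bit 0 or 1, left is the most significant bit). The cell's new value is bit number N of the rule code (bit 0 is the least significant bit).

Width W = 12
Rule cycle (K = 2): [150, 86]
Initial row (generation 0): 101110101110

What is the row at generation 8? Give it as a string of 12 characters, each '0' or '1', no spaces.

Answer: 111101110110

Derivation:
Gen 0: 101110101110
Gen 1 (rule 150): 100100100101
Gen 2 (rule 86): 111111111101
Gen 3 (rule 150): 011111111001
Gen 4 (rule 86): 100000001111
Gen 5 (rule 150): 110000010110
Gen 6 (rule 86): 011000110011
Gen 7 (rule 150): 100101001100
Gen 8 (rule 86): 111101110110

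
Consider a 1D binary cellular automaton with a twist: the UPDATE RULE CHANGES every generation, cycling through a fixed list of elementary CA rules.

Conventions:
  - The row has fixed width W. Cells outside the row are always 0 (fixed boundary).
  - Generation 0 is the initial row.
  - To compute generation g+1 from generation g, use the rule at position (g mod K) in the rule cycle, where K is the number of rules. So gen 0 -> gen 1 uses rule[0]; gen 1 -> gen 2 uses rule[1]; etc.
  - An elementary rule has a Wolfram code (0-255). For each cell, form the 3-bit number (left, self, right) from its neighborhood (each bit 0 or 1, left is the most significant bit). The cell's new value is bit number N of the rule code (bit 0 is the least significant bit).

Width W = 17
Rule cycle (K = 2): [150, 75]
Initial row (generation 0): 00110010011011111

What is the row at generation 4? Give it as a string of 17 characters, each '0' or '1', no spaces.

Answer: 10101001101110111

Derivation:
Gen 0: 00110010011011111
Gen 1 (rule 150): 01001111100001110
Gen 2 (rule 75): 10011000101111010
Gen 3 (rule 150): 11100101100110011
Gen 4 (rule 75): 10101001101110111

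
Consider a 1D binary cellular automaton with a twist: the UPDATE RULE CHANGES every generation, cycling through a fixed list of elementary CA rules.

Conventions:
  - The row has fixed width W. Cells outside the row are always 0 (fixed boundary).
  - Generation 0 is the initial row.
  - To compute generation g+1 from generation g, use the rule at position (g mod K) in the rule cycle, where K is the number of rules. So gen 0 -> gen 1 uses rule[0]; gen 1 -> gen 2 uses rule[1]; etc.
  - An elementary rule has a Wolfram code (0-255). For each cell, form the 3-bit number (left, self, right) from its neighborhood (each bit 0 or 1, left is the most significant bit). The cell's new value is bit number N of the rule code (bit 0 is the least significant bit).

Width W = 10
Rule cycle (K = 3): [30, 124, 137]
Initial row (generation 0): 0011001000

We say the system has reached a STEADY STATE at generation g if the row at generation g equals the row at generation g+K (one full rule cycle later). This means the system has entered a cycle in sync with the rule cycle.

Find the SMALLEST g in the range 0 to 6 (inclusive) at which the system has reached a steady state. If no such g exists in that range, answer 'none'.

Answer: none

Derivation:
Gen 0: 0011001000
Gen 1 (rule 30): 0110111100
Gen 2 (rule 124): 0111100110
Gen 3 (rule 137): 0111000100
Gen 4 (rule 30): 1100101110
Gen 5 (rule 124): 1110111011
Gen 6 (rule 137): 1100110010
Gen 7 (rule 30): 1011101111
Gen 8 (rule 124): 1110111001
Gen 9 (rule 137): 1100110000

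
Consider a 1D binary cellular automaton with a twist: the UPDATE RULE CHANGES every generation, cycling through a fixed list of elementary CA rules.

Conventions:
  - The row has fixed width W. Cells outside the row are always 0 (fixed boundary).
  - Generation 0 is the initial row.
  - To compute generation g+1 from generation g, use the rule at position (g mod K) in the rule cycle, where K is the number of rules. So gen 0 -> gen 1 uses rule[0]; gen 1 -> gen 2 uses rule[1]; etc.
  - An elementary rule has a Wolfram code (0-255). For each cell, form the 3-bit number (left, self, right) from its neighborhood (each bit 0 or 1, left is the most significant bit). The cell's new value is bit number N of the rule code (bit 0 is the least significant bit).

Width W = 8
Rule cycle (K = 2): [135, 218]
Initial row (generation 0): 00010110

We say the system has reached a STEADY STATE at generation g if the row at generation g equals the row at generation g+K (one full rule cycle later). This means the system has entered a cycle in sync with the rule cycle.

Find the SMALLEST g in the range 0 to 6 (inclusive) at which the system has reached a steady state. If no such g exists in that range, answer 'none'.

Answer: 4

Derivation:
Gen 0: 00010110
Gen 1 (rule 135): 11110000
Gen 2 (rule 218): 11111000
Gen 3 (rule 135): 01110011
Gen 4 (rule 218): 11111111
Gen 5 (rule 135): 01111110
Gen 6 (rule 218): 11111111
Gen 7 (rule 135): 01111110
Gen 8 (rule 218): 11111111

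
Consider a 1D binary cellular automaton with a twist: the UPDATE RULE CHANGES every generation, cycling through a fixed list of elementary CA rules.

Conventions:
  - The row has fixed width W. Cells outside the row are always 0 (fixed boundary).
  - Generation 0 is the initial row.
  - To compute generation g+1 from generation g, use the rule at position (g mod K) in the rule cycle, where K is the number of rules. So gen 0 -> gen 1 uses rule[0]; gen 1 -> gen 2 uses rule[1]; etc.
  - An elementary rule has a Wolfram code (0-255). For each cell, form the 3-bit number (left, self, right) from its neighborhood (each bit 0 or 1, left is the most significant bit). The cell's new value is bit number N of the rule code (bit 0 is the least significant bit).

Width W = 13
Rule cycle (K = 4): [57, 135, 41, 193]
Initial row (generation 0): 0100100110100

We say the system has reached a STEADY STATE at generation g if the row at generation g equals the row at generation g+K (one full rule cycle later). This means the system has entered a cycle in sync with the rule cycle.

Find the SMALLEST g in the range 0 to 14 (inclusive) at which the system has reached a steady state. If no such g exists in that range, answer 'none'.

Answer: none

Derivation:
Gen 0: 0100100110100
Gen 1 (rule 57): 0010010101011
Gen 2 (rule 135): 1110110101000
Gen 3 (rule 41): 1001101010011
Gen 4 (rule 193): 0000100000001
Gen 5 (rule 57): 1110011111100
Gen 6 (rule 135): 0100101111001
Gen 7 (rule 41): 0000011000000
Gen 8 (rule 193): 1111001011111
Gen 9 (rule 57): 1000100110000
Gen 10 (rule 135): 1011101000111
Gen 11 (rule 41): 0110010010100
Gen 12 (rule 193): 0010000000001
Gen 13 (rule 57): 1001111111100
Gen 14 (rule 135): 1010111111001
Gen 15 (rule 41): 0101100000000
Gen 16 (rule 193): 0000101111111
Gen 17 (rule 57): 1110011000000
Gen 18 (rule 135): 0100100011111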